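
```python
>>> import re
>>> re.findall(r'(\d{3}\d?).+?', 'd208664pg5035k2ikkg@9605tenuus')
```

['2086', '5035', '9605']

The pattern matches exactly 3 of a digit, then optionally a digit (captured); then one or more of any character (lazy).
With the lazy modifier that quantifier settles for the fewest repetitions that let the rest of the pattern succeed (the atoms after it are unaffected and can still be greedy).
Walking the string: at [1:6] match '20866', group 1 = '2086'; at [9:14] match '5035k', group 1 = '5035'; at [20:25] match '9605t', group 1 = '9605'.
One capturing group, so `findall` returns just the captured substring from each match — 3 in all.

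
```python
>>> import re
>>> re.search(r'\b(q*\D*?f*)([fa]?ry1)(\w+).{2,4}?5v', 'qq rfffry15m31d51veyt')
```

None

The pattern matches a word boundary (`\b`, zero-width); then zero or more of a literal 'q', then zero or more of a non-digit (lazy), then zero or more of a literal 'f' (captured); then optionally one of [fa], then the literal 'ry', then the literal '1' (captured); then one or more of a word character (captured); then 2 to 4 of any character (lazy), then the literal '5v'.
Here the pattern never matches, so the call returns None.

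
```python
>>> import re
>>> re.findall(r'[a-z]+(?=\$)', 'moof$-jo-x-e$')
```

['moof', 'e']

The positive lookaround only admits positions where the adjacent text matches; those characters stay outside the span.
Matches: at [0:4] → 'moof'; at [11:12] → 'e'.
Since nothing is captured, `findall` lists the 2 matched substrings directly.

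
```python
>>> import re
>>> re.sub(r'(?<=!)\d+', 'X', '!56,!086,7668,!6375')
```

The lookaround is zero-width — it requires the adjacent text to match without consuming it, so the asserted text isn't part of the match.
Each match is replaced by 'X'.

'!X,!X,7668,!X'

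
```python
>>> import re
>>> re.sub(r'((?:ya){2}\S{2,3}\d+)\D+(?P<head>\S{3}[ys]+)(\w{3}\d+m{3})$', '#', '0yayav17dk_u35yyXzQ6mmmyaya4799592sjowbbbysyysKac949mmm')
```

'0yayav17dk_u35yyXzQ6mmm#'

`sub` substitutes '#' at each match site.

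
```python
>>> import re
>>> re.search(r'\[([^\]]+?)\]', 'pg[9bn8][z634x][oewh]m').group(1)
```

'9bn8'

`re.search` scans for the first position where the pattern succeeds.
The match spans [2:8] → '[9bn8]'.
Captured: group 1 = '9bn8'.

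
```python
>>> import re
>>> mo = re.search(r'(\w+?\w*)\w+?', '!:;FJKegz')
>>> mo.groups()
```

('FJKeg',)

The pattern matches one or more of a word character (lazy), then zero or more of a word character (captured); then one or more of a word character (lazy).
`search` walks the string left to right and returns the first match it finds.
The match spans [3:9] → 'FJKegz'.
Captured: group 1 = 'FJKeg'.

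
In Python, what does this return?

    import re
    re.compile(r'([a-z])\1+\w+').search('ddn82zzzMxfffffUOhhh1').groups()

The match spans [0:21] → 'ddn82zzzMxfffffUOhhh1'.
Captured: group 1 = 'd'.

('d',)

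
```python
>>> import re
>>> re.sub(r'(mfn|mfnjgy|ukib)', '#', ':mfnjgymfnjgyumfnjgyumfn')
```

Alternation tries branches left to right and keeps the first one that lets the overall match succeed at that position.
Matches: at [1:4] → 'mfn'; at [7:10] → 'mfn'; at [14:17] → 'mfn'; at [21:24] → 'mfn'.
Each match is replaced by '#'.

':#jgy#jgyu#jgyu#'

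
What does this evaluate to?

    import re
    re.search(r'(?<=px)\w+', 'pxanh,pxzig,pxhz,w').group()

'anh'

Because the assertion is zero-width, the text it checks is not consumed and won't appear in the result.
`search` walks the string left to right and returns the first match it finds.
The match spans [2:5] → 'anh'.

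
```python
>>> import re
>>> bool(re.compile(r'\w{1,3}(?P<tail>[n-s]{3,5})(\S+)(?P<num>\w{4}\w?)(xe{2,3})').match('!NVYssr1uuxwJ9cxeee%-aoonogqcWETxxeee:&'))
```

False

With `match`, the pattern is implicitly anchored at the beginning.
Here position 0 doesn't satisfy it, so the call returns None, and `bool(None)` is False.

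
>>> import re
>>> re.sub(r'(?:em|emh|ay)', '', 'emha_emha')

`|` is ordered: at each position the engine commits to the first alternative that works.
`sub` substitutes '' at each match site.

'ha_ha'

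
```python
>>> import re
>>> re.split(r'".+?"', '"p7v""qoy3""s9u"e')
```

['', '', '', 'e']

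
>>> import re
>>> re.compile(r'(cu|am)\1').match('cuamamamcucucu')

None

`re.match` won't scan ahead — the pattern has to work from the very first character.
Here the string doesn't start with a match, so the call returns None.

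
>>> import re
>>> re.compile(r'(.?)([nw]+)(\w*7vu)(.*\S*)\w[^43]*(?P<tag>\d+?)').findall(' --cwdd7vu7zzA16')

[('c', 'w', 'dd7vu', '7zzA', '6')]

This matches optionally any character (captured); then one or more of one of [nw] (captured); then zero or more of a word character, then the literal '7vu' (captured); then zero or more of any character, then zero or more of a non-whitespace character (captured); then a word character, then zero or more of any character except [43]; then one or more of a digit (lazy) (captured as 'tag').
Walking the string: at [3:16] match 'cwdd7vu7zzA16', groups = ('c', 'w', 'dd7vu', '7zzA', '6').
Multiple groups make `findall` return tuples — one 5-tuple for the one match.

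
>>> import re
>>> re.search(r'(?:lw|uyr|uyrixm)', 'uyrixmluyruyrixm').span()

The regex engine tests alternatives in the order written; an earlier branch that matches wins even if a later one would match more.
The match spans [0:3] → 'uyr'.

(0, 3)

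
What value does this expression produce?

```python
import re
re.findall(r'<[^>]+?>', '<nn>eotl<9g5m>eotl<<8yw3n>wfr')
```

['<nn>', '<9g5m>', '<<8yw3n>']

Scanning left to right: at [0:4] → '<nn>'; at [8:14] → '<9g5m>'; at [18:26] → '<<8yw3n>'.
`findall` yields the raw match text (3 of them) because the pattern has no groups.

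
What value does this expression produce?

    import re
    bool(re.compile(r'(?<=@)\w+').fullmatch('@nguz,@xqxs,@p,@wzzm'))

False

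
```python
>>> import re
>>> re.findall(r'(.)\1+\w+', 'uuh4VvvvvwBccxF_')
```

`\1` has to match the exact text group 1 already captured.
One capturing group, so `findall` returns just the captured substring from the one match — 1 in all.

['u']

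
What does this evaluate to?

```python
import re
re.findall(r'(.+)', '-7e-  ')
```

The pattern matches one or more of any character (captured).
Walking the string: at [0:6] match '-7e-  ', group 1 = '-7e-  '.
With a single group, `findall` returns only what that group captured — 1 item.

['-7e-  ']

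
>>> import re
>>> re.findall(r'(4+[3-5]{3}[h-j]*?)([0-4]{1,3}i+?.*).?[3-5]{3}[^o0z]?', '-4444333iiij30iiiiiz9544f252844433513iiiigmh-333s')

`findall` packs the 2 group values into a tuple for every match.

[('4444333iiij', '30iiiiiz9544f252844433513iiiigmh-')]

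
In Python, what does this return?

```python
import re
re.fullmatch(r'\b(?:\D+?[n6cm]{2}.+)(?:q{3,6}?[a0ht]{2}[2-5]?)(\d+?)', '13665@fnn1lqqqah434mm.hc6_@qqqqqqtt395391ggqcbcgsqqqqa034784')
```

This matches a word boundary (`\b`, zero-width); then one or more of a non-digit (lazy), then exactly 2 of one of [n6cm], then one or more of any character (non-capturing group); then 3 to 6 of a literal 'q' (lazy), then exactly 2 of one of [a0ht], then optionally a character in [2-5] (non-capturing group); then one or more of a digit (lazy) (captured).
`re.fullmatch` requires the pattern to consume the entire string.
Here the pattern can't cover the whole string, so the call returns None.

None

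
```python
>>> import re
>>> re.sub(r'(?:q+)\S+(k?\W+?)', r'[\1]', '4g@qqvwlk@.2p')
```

'4g@[.]2p'

This matches one or more of a literal 'q' (non-capturing group); then one or more of a non-whitespace character; then optionally a literal 'k', then one or more of a non-word character (lazy) (captured).
Matches: at [3:11] → 'qqvwlk@.'.
`\1` in the replacement pulls in group 1's text for each match.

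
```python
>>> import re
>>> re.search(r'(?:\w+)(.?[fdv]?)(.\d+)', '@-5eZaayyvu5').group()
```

'5eZaayyvu5'

The pattern matches one or more of a word character (non-capturing group); then optionally any character, then optionally one of [fdv] (captured); then any character, then one or more of a digit (captured).
`re.search` scans for the first position where the pattern succeeds.
The match spans [2:12] → '5eZaayyvu5'.
Captured: group 1 = '', group 2 = 'u5'.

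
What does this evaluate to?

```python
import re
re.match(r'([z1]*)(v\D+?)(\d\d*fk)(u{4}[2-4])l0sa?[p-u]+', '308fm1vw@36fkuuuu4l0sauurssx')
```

None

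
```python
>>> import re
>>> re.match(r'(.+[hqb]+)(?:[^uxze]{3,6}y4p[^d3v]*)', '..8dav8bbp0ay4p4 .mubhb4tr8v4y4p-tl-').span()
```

(0, 36)

This matches one or more of any character, then one or more of one of [hqb] (captured); then 3 to 6 of any character except [uxze], then the literal 'y4p', then zero or more of any character except [d3v] (non-capturing group).
With `match`, the pattern is implicitly anchored at the beginning.
The match spans [0:36] → '..8dav8bbp0ay4p4 .mubhb4tr8v4y4p-tl-'.
Captured: group 1 = '..8dav8bbp0ay4p4 .mubhb'.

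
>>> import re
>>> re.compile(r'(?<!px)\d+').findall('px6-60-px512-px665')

Because the assertion is negative and zero-width, positions next to the forbidden text are skipped.
Walking the string: at [4:6] → '60'; at [10:12] → '12'; at [16:18] → '65'.
`findall` yields the raw match text (3 of them) because the pattern has no groups.

['60', '12', '65']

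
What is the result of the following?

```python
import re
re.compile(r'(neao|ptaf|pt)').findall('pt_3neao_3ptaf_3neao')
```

['pt', 'neao', 'ptaf', 'neao']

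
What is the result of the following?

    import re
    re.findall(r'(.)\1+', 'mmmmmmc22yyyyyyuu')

['m', '2', 'y', 'u']

After group 1 captures some text, `\1` only succeeds where that same text appears again.
Scanning left to right: at [0:6] match 'mmmmmm', group 1 = 'm'; at [7:9] match '22', group 1 = '2'; at [9:15] match 'yyyyyy', group 1 = 'y'; at [15:17] match 'uu', group 1 = 'u'.
With a single group, `findall` returns only what that group captured — 4 items.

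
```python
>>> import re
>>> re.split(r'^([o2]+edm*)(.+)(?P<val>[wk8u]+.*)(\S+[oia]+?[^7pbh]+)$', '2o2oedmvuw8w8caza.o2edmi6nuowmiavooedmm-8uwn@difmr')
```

With a capturing group present, the delimiter's captured portion is kept in the result list.

['', '2o2oedm', 'vuw8w8caza.o2edmi6nuowmiavooedmm-8u', 'wn@', 'difmr', '']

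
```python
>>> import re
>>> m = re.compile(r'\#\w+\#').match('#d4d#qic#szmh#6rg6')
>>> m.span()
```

(0, 5)

`re.match` won't scan ahead — the pattern has to work from the very first character.
The match spans [0:5] → '#d4d#'.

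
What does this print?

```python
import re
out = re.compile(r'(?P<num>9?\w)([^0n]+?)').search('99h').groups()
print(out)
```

('99', 'h')

Pattern: optionally the literal '9', then a word character (captured as 'num'); then one or more of any character except [0n] (lazy) (captured).
`re.search` tries every starting position until one works.
The match spans [0:3] → '99h'.
Captured: group 1 = '99', group 2 = 'h'.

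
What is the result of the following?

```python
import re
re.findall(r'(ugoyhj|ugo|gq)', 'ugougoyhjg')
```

['ugo', 'ugoyhj']

Alternation isn't longest-match — the leftmost alternative that fits at this position is chosen.
With a single group, `findall` returns only what that group captured — 2 items.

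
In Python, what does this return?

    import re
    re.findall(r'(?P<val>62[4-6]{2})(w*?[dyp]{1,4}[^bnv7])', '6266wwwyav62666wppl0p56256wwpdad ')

[('6266', 'wwwya'), ('6256', 'wwpda')]

Multiple groups make `findall` return tuples — one 2-tuple for each match.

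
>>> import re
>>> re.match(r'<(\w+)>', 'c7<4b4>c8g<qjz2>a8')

None

`match` is anchored at position 0; if the pattern doesn't fit there, it returns None.
Here the string doesn't start with a match, so the call returns None.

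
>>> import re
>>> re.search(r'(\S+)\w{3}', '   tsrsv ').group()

'tsrsv'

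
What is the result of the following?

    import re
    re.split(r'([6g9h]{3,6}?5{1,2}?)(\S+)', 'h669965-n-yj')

['', 'h669965', '-n-yj', '']

This matches 3 to 6 of one of [6g9h] (lazy), then 1 to 2 of a literal '5' (lazy) (captured); then one or more of a non-whitespace character (captured).
Matches to split on: at [0:12] → 'h669965-n-yj'.
With a capturing group present, the delimiter's captured portion is kept in the result list.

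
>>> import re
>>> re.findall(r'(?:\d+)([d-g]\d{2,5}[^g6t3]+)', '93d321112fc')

['d321112fc']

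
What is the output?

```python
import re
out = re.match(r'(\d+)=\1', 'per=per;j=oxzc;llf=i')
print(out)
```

`re.match` won't scan ahead — the pattern has to work from the very first character.
Here the pattern fails at index 0, so the call returns None.

None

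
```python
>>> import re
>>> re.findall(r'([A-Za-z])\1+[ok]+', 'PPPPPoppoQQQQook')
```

['P', 'p', 'Q']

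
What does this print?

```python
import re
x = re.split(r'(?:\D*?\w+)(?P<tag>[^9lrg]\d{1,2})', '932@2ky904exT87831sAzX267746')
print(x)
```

['', '@2', '', '46', '']

This matches zero or more of a non-digit (lazy), then one or more of a word character (non-capturing group); then any character except [9lrg], then 1 to 2 of a digit (captured as 'tag').
Matches to split on: at [0:5] → '932@2'; at [5:28] → 'ky904exT87831sAzX267746'.
Because the pattern has a capturing group, `split` also inserts each captured text between the pieces.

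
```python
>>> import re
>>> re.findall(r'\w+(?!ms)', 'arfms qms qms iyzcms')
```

['arfms', 'qms', 'qms', 'iyzcms']

A negative assertion filters positions out without eating any characters.
`findall` yields the raw match text (4 of them) because the pattern has no groups.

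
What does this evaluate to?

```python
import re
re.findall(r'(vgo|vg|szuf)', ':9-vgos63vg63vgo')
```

Alternation tries branches left to right and keeps the first one that lets the overall match succeed at that position.
With a single group, `findall` returns only what that group captured — 3 items.

['vgo', 'vg', 'vgo']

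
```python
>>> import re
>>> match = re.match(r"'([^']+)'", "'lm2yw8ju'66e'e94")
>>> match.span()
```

With `match`, the pattern is implicitly anchored at the beginning.
The match spans [0:10] → "'lm2yw8ju'".
Captured: group 1 = 'lm2yw8ju'.

(0, 10)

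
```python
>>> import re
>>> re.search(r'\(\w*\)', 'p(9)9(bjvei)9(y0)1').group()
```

The match spans [1:4] → '(9)'.

'(9)'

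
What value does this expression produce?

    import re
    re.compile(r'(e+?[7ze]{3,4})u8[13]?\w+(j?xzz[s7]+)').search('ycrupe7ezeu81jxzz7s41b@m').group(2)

The match spans [5:19] → 'e7ezeu81jxzz7s'.
Captured: group 1 = 'e7eze', group 2 = 'xzz7s'.

'xzz7s'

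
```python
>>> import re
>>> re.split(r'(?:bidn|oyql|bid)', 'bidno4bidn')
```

Alternation tries branches left to right and keeps the first one that lets the overall match succeed at that position.
Splitting on the pattern gives 3 pieces.

['', 'o4', '']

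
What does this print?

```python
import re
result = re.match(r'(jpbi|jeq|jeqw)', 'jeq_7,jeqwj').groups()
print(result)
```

`re.match` won't scan ahead — the pattern has to work from the very first character.
The match spans [0:3] → 'jeq'.
Captured: group 1 = 'jeq'.

('jeq',)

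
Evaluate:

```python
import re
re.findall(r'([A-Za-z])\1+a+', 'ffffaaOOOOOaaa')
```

['f', 'O']

The backreference `\1` re-matches whatever the first group consumed, character for character.
Scanning left to right: at [0:6] match 'ffffaa', group 1 = 'f'; at [6:14] match 'OOOOOaaa', group 1 = 'O'.
Because there's exactly one group, `findall` drops the full match and keeps group 1 from each hit.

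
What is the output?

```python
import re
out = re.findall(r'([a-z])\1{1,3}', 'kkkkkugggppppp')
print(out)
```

['k', 'g', 'p']

A backreference is literal: `\1` must see the identical characters the first group matched.
Walking the string: at [0:4] match 'kkkk', group 1 = 'k'; at [6:9] match 'ggg', group 1 = 'g'; at [9:13] match 'pppp', group 1 = 'p'.
With a single group, `findall` returns only what that group captured — 3 items.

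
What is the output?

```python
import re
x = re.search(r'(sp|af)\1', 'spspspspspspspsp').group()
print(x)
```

spsp

After group 1 captures some text, `\1` only succeeds where that same text appears again.
`re.search` scans for the first position where the pattern succeeds.
The match spans [0:4] → 'spsp'.
Captured: group 1 = 'sp'.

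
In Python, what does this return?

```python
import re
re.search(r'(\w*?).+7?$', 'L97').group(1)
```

''

The match spans [0:3] → 'L97'.
Captured: group 1 = ''.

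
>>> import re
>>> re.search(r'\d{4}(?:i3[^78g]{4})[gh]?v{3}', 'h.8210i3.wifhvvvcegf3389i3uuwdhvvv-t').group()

The match spans [2:16] → '8210i3.wifhvvv'.

'8210i3.wifhvvv'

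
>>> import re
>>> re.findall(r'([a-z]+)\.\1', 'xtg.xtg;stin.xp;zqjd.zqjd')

['xtg', 'zqjd']

The backreference `\1` re-matches whatever the first group consumed, character for character.
One capturing group, so `findall` returns just the captured substring from each match — 2 in all.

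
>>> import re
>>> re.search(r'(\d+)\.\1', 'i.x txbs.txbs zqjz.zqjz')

None

After group 1 captures some text, `\1` only succeeds where that same text appears again.
`re.search` scans for the first position where the pattern succeeds.
Here nothing in the string fits, so the call returns None.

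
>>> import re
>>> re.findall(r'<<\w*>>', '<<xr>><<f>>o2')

['<<xr>>', '<<f>>']

`findall` yields the raw match text (2 of them) because the pattern has no groups.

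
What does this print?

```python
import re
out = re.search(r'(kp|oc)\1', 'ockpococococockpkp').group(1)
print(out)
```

oc

`\1` is not a pattern — it's the concrete string captured by group 1, re-applied verbatim.
`re.search` tries every starting position until one works.
The match spans [4:8] → 'ococ'.
Captured: group 1 = 'oc'.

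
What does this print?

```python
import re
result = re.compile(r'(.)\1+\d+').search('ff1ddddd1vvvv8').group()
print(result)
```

ff1

`\1` is not a pattern — it's the concrete string captured by group 1, re-applied verbatim.
The match spans [0:3] → 'ff1'.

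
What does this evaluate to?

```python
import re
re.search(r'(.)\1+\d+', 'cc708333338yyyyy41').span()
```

(0, 11)

`\1` is not a pattern — it's the concrete string captured by group 1, re-applied verbatim.
The match spans [0:11] → 'cc708333338'.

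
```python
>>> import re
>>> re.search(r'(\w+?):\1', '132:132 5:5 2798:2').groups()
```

('132',)

A backreference is literal: `\1` must see the identical characters the first group matched.
`re.search` tries every starting position until one works.
The match spans [0:7] → '132:132'.
Captured: group 1 = '132'.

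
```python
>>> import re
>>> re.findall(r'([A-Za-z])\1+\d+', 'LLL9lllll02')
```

['L', 'l']

A backreference is literal: `\1` must see the identical characters the first group matched.
Because there's exactly one group, `findall` drops the full match and keeps group 1 from each hit.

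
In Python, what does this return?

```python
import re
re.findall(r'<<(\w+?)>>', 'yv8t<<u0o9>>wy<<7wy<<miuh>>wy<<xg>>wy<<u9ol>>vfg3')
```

['u0o9', 'miuh', 'xg', 'u9ol']

Matches: at [4:12] match '<<u0o9>>', group 1 = 'u0o9'; at [19:27] match '<<miuh>>', group 1 = 'miuh'; at [29:35] match '<<xg>>', group 1 = 'xg'; at [37:45] match '<<u9ol>>', group 1 = 'u9ol'.
`findall` collects group 1 from each match (4 total).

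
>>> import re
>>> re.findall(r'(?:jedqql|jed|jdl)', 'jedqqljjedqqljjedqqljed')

Branches in `(...|...)` are attempted left-to-right; the first branch that allows the whole pattern to succeed is taken.
`findall` yields the raw match text (4 of them) because the pattern has no groups.

['jedqql', 'jedqql', 'jedqql', 'jed']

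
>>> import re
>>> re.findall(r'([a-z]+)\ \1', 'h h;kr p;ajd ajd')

The backreference `\1` re-matches whatever the first group consumed, character for character.
Walking the string: at [0:3] match 'h h', group 1 = 'h'; at [9:16] match 'ajd ajd', group 1 = 'ajd'.
One capturing group, so `findall` returns just the captured substring from each match — 2 in all.

['h', 'ajd']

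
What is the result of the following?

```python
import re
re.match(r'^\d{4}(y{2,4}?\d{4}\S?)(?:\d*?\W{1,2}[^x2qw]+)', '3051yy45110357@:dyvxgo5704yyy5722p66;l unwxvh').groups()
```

('yy45110',)

The match spans [0:19] → '3051yy45110357@:dyv'.
Captured: group 1 = 'yy45110'.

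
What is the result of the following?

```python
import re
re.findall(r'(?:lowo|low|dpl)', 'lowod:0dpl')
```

['lowo', 'dpl']

The regex engine tests alternatives in the order written; an earlier branch that matches wins even if a later one would match more.
No capturing groups, so `findall` returns the 2 full match strings.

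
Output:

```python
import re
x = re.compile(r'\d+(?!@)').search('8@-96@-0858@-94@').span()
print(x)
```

(3, 4)

`(?!…)`/`(?<!…)` only lets a position through if the neighbouring text does NOT match; no characters are consumed.
The match spans [3:4] → '9'.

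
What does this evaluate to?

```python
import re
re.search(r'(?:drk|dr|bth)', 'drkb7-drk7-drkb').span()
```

(0, 3)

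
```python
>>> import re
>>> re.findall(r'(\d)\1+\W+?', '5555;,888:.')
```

The backreference `\1` re-matches whatever the first group consumed, character for character.
Matches: at [0:5] match '5555;', group 1 = '5'; at [6:10] match '888:', group 1 = '8'.
One capturing group, so `findall` returns just the captured substring from each match — 2 in all.

['5', '8']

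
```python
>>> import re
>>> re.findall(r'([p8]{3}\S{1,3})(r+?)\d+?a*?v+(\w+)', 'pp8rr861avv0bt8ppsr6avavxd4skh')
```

The pattern matches exactly 3 of one of [p8], then 1 to 3 of a non-whitespace character (captured); then one or more of a literal 'r' (lazy) (captured); then one or more of a digit (lazy); then zero or more of the literal 'a' (lazy), then one or more of a literal 'v'; then one or more of a word character (captured).
Matches: at [0:30] match 'pp8rr861avv0bt8ppsr6avavxd4skh', groups = ('pp8r', 'r', '0bt8ppsr6avavxd4skh').
3 groups means the one result is a tuple of 3 captured strings — 1 here.

[('pp8r', 'r', '0bt8ppsr6avavxd4skh')]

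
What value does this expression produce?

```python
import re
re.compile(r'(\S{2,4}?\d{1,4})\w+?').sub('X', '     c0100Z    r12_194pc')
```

'     X    XXc'

The `?` after the quantifier makes it lazy — it takes as little as possible before letting the rest of the pattern try.
Every occurrence is swapped for 'X'.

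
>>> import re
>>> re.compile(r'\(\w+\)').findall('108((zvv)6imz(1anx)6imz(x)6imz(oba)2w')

['(zvv)', '(1anx)', '(x)', '(oba)']

Walking the string: at [4:9] → '(zvv)'; at [13:19] → '(1anx)'; at [23:26] → '(x)'; at [30:35] → '(oba)'.
`findall` yields the raw match text (4 of them) because the pattern has no groups.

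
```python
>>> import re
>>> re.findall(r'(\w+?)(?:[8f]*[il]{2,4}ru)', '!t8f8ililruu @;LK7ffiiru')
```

A non-greedy quantifier consumes as few characters as it can — just enough that the remainder of the pattern still matches from where it stops; whatever follows it matches normally.
Because there's exactly one group, `findall` drops the full match and keeps group 1 from each hit.

['t', 'LK7']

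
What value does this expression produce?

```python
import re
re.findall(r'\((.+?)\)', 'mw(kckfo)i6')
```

['kckfo']

Scanning left to right: at [2:9] match '(kckfo)', group 1 = 'kckfo'.
One capturing group, so `findall` returns just the captured substring from the one match — 1 in all.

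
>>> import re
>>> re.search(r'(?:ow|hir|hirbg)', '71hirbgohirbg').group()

The regex engine tests alternatives in the order written; an earlier branch that matches wins even if a later one would match more.
The match spans [2:5] → 'hir'.

'hir'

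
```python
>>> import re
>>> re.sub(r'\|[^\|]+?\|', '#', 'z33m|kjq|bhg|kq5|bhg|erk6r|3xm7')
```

'z33m#bhg#bhg#3xm7'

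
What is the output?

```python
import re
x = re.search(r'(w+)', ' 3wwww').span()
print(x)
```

(2, 6)

The match spans [2:6] → 'wwww'.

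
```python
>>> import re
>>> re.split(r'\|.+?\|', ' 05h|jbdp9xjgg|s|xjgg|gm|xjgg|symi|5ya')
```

[' 05h', 's', 'gm', 'symi|5ya']

The `?` after the quantifier makes it lazy — it takes as little as possible before letting the rest of the pattern try.
Each match becomes a cut point; 4 segments remain.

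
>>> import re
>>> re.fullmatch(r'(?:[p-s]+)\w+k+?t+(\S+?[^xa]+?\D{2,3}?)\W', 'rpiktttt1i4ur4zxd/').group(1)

'1i4ur4zxd'

The pattern matches one or more of a character in [p-s] (non-capturing group); then one or more of a word character, then one or more of the literal 'k' (lazy), then one or more of the literal 't'; then one or more of a non-whitespace character (lazy), then one or more of any character except [xa] (lazy), then 2 to 3 of a non-digit (lazy) (captured); then a non-word character.
`re.fullmatch` is like wrapping the pattern in `^…$` (in single-line mode).
The match spans [0:18] → 'rpiktttt1i4ur4zxd/'.
Captured: group 1 = '1i4ur4zxd'.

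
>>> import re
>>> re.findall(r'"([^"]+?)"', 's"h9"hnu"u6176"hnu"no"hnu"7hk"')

Matches: at [1:5] match '"h9"', group 1 = 'h9'; at [8:15] match '"u6176"', group 1 = 'u6176'; at [18:22] match '"no"', group 1 = 'no'; at [25:30] match '"7hk"', group 1 = '7hk'.
One capturing group, so `findall` returns just the captured substring from each match — 4 in all.

['h9', 'u6176', 'no', '7hk']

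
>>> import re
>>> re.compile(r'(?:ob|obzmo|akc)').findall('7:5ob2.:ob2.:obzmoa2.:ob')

The regex engine tests alternatives in the order written; an earlier branch that matches wins even if a later one would match more.
`findall` yields the raw match text (4 of them) because the pattern has no groups.

['ob', 'ob', 'ob', 'ob']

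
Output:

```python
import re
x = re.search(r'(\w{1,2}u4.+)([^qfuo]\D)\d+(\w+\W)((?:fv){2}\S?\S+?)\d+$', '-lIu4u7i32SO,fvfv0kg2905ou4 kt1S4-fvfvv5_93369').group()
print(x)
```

This matches 1 to 2 of a word character, then the literal 'u4', then one or more of any character (captured); then any character except [qfuo], then a non-digit (captured); then one or more of a digit; then one or more of a word character, then a non-word character (captured); then the literal 'fv' repeated 2 times, then optionally a non-whitespace character, then one or more of a non-whitespace character (lazy) (captured); then one or more of a digit; then anchored at the end.
Unlike `match`, `search` isn't anchored — it looks for the pattern anywhere in the string.
The match spans [1:46] → 'lIu4u7i32SO,fvfv0kg2905ou4 kt1S4-fvfvv5_93369'.
Captured: group 1 = 'lIu4u7i32SO,fvfv0kg2905ou4 ', group 2 = 'kt', group 3 = 'S4-', group 4 = 'fvfvv5_'.

lIu4u7i32SO,fvfv0kg2905ou4 kt1S4-fvfvv5_93369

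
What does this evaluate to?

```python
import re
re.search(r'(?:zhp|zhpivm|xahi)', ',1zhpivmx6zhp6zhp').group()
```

'zhp'

The regex engine tests alternatives in the order written; an earlier branch that matches wins even if a later one would match more.
Unlike `match`, `search` isn't anchored — it looks for the pattern anywhere in the string.
The match spans [2:5] → 'zhp'.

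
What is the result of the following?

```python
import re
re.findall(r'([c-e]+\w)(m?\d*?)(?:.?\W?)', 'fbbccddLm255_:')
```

[('ccddL', 'm')]

Because the quantifier is non-greedy, it stops expanding at the earliest point where the rest of the pattern can succeed.
With 2 capturing groups, `findall` returns a 2-tuple per match.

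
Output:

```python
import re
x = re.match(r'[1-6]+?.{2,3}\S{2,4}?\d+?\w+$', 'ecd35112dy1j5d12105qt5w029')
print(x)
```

None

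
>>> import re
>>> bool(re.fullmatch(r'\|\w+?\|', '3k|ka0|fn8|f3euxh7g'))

For `fullmatch`, every character of the input must be accounted for by the pattern.
Here the string isn't matched end-to-end, so the call returns None, and `bool(None)` is False.

False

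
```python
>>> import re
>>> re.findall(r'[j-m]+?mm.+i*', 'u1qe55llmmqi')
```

The pattern matches one or more of a character in [j-m] (lazy); then the literal 'mm', then one or more of any character, then zero or more of the literal 'i'.
Matches: at [6:12] → 'llmmqi'.
With no groups in the pattern, `findall` gives back each whole match — 1 here.

['llmmqi']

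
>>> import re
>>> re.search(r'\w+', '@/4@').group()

'4'

The pattern matches one or more of a word character.
The match spans [2:3] → '4'.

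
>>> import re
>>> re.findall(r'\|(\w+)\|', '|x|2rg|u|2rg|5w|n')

One capturing group, so `findall` returns just the captured substring from each match — 3 in all.

['x', 'u', '5w']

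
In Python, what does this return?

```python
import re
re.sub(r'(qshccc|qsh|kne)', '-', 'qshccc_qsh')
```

'-_-'

Alternation isn't longest-match — the leftmost alternative that fits at this position is chosen.
Matches: at [0:6] → 'qshccc'; at [7:10] → 'qsh'.
`sub` substitutes '-' at each match site.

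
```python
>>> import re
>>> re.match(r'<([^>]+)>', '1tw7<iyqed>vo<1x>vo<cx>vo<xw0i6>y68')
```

`re.match` won't scan ahead — the pattern has to work from the very first character.
Here the string doesn't start with a match, so the call returns None.

None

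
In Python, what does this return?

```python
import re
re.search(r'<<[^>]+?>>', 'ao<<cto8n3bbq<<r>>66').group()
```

`re.search` tries every starting position until one works.
The match spans [2:18] → '<<cto8n3bbq<<r>>'.

'<<cto8n3bbq<<r>>'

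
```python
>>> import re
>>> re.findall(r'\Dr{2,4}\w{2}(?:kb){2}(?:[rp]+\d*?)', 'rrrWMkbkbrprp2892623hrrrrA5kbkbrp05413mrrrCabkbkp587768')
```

['rrrWMkbkbrprp', 'hrrrrA5kbkbrp']

A `+?`/`*?`/`{m,n}?` starts at its minimum and grows only as far as needed for what follows to match.
No capturing groups, so `findall` returns the 2 full match strings.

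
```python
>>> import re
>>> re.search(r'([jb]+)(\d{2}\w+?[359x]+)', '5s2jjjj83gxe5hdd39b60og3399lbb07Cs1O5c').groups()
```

This matches one or more of one of [jb] (captured); then exactly 2 of a digit, then one or more of a word character (lazy), then one or more of one of [359x] (captured).
The `?` after the quantifier makes it lazy — it takes as little as possible before letting the rest of the pattern try.
Unlike `match`, `search` isn't anchored — it looks for the pattern anywhere in the string.
The match spans [3:11] → 'jjjj83gx'.
Captured: group 1 = 'jjjj', group 2 = '83gx'.

('jjjj', '83gx')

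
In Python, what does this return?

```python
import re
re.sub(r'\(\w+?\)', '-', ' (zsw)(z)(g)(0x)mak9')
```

' ----mak9'

Every occurrence is swapped for '-'.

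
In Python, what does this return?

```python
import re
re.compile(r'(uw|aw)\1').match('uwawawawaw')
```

`\1` has to match the exact text group 1 already captured.
`re.match` only tries the pattern at the start of the string.
Here position 0 doesn't satisfy it, so the call returns None.

None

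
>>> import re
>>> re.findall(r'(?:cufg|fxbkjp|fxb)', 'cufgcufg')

['cufg', 'cufg']

Scanning left to right: at [0:4] → 'cufg'; at [4:8] → 'cufg'.
With no groups in the pattern, `findall` gives back each whole match — 2 here.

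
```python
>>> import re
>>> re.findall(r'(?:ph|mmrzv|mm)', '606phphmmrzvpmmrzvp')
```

['ph', 'ph', 'mmrzv', 'mmrzv']

Alternation tries branches left to right and keeps the first one that lets the overall match succeed at that position.
`findall` yields the raw match text (4 of them) because the pattern has no groups.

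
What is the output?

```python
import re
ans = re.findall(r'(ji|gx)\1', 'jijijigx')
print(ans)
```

The backreference `\1` re-matches whatever the first group consumed, character for character.
Matches: at [0:4] match 'jiji', group 1 = 'ji'.
One capturing group, so `findall` returns just the captured substring from the one match — 1 in all.

['ji']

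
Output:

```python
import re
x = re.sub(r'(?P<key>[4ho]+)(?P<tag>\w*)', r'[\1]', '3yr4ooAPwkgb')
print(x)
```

This matches one or more of one of [4ho] (captured as 'key'); then zero or more of a word character (captured as 'tag').
Matches: at [3:12] → '4ooAPwkgb'.
`\1` in the replacement pulls in group 1's text for each match.

3yr[4oo]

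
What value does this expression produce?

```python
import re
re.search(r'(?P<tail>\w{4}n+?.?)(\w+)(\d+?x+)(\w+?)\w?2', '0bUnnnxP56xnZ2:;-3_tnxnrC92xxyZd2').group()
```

'0bUnnnxP56xnZ2'

This matches exactly 4 of a word character, then one or more of the literal 'n' (lazy), then optionally any character (captured as 'tail'); then one or more of a word character (captured); then one or more of a digit (lazy), then one or more of the literal 'x' (captured); then one or more of a word character (lazy) (captured); then optionally a word character, then a literal '2'.
`re.search` scans for the first position where the pattern succeeds.
The match spans [0:14] → '0bUnnnxP56xnZ2'.
Captured: group 1 = '0bUnnn', group 2 = 'xP5', group 3 = '6x', group 4 = 'n'.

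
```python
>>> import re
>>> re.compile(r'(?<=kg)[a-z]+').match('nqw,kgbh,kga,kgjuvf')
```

None

With `match`, the pattern is implicitly anchored at the beginning.
Here the pattern fails at index 0, so the call returns None.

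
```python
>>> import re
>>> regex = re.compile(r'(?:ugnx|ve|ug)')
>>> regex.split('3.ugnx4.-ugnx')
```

['3.', '4.-', '']

Alternation tries branches left to right and keeps the first one that lets the overall match succeed at that position.
Matches to split on: at [2:6] → 'ugnx'; at [9:13] → 'ugnx'.
`split` removes every match and returns the 3 fragments in between.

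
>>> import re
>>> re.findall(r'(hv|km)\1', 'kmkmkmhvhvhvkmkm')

`\1` is not a pattern — it's the concrete string captured by group 1, re-applied verbatim.
Matches: at [0:4] match 'kmkm', group 1 = 'km'; at [6:10] match 'hvhv', group 1 = 'hv'; at [12:16] match 'kmkm', group 1 = 'km'.
One capturing group, so `findall` returns just the captured substring from each match — 3 in all.

['km', 'hv', 'km']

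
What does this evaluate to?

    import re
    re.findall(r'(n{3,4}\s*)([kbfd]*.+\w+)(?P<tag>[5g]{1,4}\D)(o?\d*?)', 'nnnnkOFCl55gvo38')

[('nnnn', 'kOFCl55', 'gv', 'o')]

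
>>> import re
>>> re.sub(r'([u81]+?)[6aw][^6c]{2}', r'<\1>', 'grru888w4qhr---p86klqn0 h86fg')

The pattern matches one or more of one of [u81] (lazy) (captured); then one of [6aw], then exactly 2 of any character except [6c].
Matches: at [3:10] → 'u888w4q'; at [16:20] → '86kl'; at [25:29] → '86fg'.
The replacement refers to a captured group, so each match is rewritten using its own captured text.

'grr<u888>hr---p<8>qn0 h<8>'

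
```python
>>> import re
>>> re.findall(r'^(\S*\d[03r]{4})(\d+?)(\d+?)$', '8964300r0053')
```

[('8964300r00', '5', '3')]

3 groups means the one result is a tuple of 3 captured strings — 1 here.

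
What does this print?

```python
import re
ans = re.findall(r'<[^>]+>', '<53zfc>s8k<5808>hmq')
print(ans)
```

['<53zfc>', '<5808>']

Walking the string: at [0:7] → '<53zfc>'; at [10:16] → '<5808>'.
`findall` yields the raw match text (2 of them) because the pattern has no groups.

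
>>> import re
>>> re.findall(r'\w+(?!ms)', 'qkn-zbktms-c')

The negative lookaround is zero-width — it rules out positions where the adjacent text would match, without consuming anything.
Scanning left to right: at [0:3] → 'qkn'; at [4:10] → 'zbktms'; at [11:12] → 'c'.
With no groups in the pattern, `findall` gives back each whole match — 3 here.

['qkn', 'zbktms', 'c']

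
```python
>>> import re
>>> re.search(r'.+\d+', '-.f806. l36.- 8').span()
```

(0, 15)

The match spans [0:15] → '-.f806. l36.- 8'.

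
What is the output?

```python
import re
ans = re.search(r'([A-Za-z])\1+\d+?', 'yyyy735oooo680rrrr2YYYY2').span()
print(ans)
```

The backreference `\1` re-matches whatever the first group consumed, character for character.
The match spans [0:5] → 'yyyy7'.

(0, 5)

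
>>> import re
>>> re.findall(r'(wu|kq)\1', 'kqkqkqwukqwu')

['kq']

After group 1 captures some text, `\1` only succeeds where that same text appears again.
Matches: at [0:4] match 'kqkq', group 1 = 'kq'.
With a single group, `findall` returns only what that group captured — 1 item.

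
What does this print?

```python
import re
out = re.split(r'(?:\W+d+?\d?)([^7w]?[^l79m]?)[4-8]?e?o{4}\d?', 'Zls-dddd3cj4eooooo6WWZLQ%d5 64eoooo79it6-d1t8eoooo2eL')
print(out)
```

This matches one or more of a non-word character, then one or more of the literal 'd' (lazy), then optionally a digit (non-capturing group); then optionally any character except [7w], then optionally any character except [l79m] (captured); then optionally a character in [4-8]; then optionally a literal 'e', then exactly 4 of the literal 'o', then optionally a digit.
Matches to split on: at [3:17] → '-dddd3cj4eoooo'; at [24:36] → '%d5 64eoooo7'; at [40:51] → '-d1t8eoooo2'.
The group in the pattern means `split` returns the separators' captures alongside the pieces.

['Zls', 'cj', 'o6WWZLQ', ' 6', '9it6', 't8', 'eL']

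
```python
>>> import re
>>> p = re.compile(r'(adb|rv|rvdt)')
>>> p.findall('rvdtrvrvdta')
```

Branches in `(...|...)` are attempted left-to-right; the first branch that allows the whole pattern to succeed is taken.
Scanning left to right: at [0:2] match 'rv', group 1 = 'rv'; at [4:6] match 'rv', group 1 = 'rv'; at [6:8] match 'rv', group 1 = 'rv'.
`findall` collects group 1 from each match (3 total).

['rv', 'rv', 'rv']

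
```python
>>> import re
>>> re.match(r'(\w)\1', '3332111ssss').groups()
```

('3',)

The backreference `\1` re-matches whatever the first group consumed, character for character.
`re.match` won't scan ahead — the pattern has to work from the very first character.
The match spans [0:2] → '33'.
Captured: group 1 = '3'.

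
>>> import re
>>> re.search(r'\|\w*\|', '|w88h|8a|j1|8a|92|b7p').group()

'|w88h|'

Unlike `match`, `search` isn't anchored — it looks for the pattern anywhere in the string.
The match spans [0:6] → '|w88h|'.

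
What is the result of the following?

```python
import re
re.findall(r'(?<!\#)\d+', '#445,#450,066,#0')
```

['45', '50', '066']

Because the assertion is negative and zero-width, positions next to the forbidden text are skipped.
No capturing groups, so `findall` returns the 3 full match strings.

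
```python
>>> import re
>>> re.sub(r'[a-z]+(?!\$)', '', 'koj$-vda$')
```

'j$-a$'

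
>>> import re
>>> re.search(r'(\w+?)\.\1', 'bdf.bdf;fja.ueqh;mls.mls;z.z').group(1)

'bdf'

`\1` is not a pattern — it's the concrete string captured by group 1, re-applied verbatim.
`re.search` scans for the first position where the pattern succeeds.
The match spans [0:7] → 'bdf.bdf'.
Captured: group 1 = 'bdf'.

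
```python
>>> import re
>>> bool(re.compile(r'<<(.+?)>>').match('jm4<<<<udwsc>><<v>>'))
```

False

`re.match` won't scan ahead — the pattern has to work from the very first character.
Here position 0 doesn't satisfy it, so the call returns None, and `bool(None)` is False.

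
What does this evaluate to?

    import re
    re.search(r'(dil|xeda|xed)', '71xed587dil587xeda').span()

`search` walks the string left to right and returns the first match it finds.
The match spans [2:5] → 'xed'.
Captured: group 1 = 'xed'.

(2, 5)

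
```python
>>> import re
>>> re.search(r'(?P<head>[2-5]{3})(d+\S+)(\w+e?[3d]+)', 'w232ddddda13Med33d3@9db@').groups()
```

The match spans [1:22] → '232ddddda13Med33d3@9d'.
Captured: group 1 = '232', group 2 = 'ddddda13Med33d3@', group 3 = '9d'.

('232', 'ddddda13Med33d3@', '9d')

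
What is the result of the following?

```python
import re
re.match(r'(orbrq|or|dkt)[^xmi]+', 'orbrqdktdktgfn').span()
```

(0, 14)

`re.match` won't scan ahead — the pattern has to work from the very first character.
The match spans [0:14] → 'orbrqdktdktgfn'.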